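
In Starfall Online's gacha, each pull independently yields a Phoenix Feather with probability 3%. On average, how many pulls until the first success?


Expected pulls for a geometric distribution = 1/p = 100 / rate%
= 100 / 3
= 33.33

33.33 pulls


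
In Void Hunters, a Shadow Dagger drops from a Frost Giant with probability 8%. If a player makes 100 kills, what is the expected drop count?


Expected drops = kills * (drop_rate / 100)
= 100 * (8 / 100)
= 100 * 0.08
= 8.0

8.0 drops


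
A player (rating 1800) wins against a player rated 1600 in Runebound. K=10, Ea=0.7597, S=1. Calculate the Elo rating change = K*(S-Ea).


Elo update: delta = K * (S - Ea), where S = 1 (wins)
S - Ea = 1 - 0.7597 = 0.2403
Rating change = 10 * 0.2403
= 2.40

2.40 rating points


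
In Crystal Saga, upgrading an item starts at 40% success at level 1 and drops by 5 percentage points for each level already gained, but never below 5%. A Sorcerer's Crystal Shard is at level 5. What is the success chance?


raw_rate = 40 - 5 * (5 - 1)
= 40 - 5 * 4
= 40 - 20
= 20
Apply floor: max(20, 5) = 20%

20%


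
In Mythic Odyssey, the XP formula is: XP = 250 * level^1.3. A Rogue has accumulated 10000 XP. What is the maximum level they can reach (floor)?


XP = 250 * level^1.3, so level = (XP / 250)^(1/1.3)
= (10000 / 250)^(1/1.3)
= 40.0^0.7692
= 17.0747
Floor: level = 17

level 17


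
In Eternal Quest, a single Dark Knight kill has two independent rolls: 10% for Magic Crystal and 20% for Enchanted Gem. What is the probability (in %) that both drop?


For independent events, P(both) = P(A) * P(B)
= 10% * 20%
= 200 / 100 %
= 2.0%

2.0%


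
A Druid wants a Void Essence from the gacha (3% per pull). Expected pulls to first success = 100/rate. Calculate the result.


Expected pulls for a geometric distribution = 1/p = 100 / rate%
= 100 / 3
= 33.33

33.33 pulls


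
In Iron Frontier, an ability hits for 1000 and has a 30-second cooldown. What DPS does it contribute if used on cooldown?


DPS = damage / cooldown
= 1000 / 30
= 33.33

33.33 DPS


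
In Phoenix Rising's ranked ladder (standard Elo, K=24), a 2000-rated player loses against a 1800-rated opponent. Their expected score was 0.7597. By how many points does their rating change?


Elo update: delta = K * (S - Ea), where S = 0 (loses)
S - Ea = 0 - 0.7597 = -0.7597
Rating change = 24 * -0.7597
= -18.23

-18.23 rating points


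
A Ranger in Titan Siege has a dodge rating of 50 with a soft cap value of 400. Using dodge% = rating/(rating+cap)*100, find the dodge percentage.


dodge% = 50 / (50 + 400) * 100
= 50 / 450 * 100
= 0.111111 * 100
= 11.11%

11.11%


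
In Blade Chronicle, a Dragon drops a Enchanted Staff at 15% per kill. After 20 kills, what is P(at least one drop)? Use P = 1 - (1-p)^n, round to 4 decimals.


P(at least one) = 1 - P(none) = 1 - (1-p)^n
p = 15/100 = 0.15
1 - p = 0.85
(1 - p)^20 = 0.85^20 = 0.038760
P(at least one) = 1 - 0.038760 = 0.9612

0.9612


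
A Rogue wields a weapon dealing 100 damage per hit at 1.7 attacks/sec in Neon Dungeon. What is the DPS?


DPS = damage * attack_speed
= 100 * 1.7
= 170.0

170.0 DPS


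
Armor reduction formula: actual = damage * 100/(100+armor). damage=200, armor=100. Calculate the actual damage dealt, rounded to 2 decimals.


actual = 200 * 100 / (100 + 100)
= 200 * 100 / 200
= 20000 / 200
= 100.00

100.00 damage


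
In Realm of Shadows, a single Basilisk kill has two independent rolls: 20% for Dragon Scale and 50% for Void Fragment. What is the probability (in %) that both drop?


For independent events, P(both) = P(A) * P(B)
= 20% * 50%
= 1000 / 100 %
= 10.0%

10.0%


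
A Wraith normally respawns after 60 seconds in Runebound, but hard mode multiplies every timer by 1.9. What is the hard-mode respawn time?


Respawn time = base * multiplier
= 60 * 1.9
= 114.0 seconds

114.0 seconds


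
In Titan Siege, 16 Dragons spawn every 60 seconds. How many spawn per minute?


Spawns per minute = count * (60 / interval)
= 16 * (60 / 60)
= 16 * 1.0
= 16.0

16.0 per minute


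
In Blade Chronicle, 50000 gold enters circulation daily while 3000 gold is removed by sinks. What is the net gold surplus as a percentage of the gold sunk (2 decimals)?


Net gold = 50000 - 3000 = 47000
Inflation rate = net / sunk * 100 = 47000 / 3000 * 100
= 15.666667 * 100
= 1566.67%

1566.67%


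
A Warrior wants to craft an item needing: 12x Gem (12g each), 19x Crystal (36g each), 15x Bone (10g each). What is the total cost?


Cost breakdown:
  Gem: 12 * 12 = 144
  Crystal: 19 * 36 = 684
  Bone: 15 * 10 = 150
Total = 144 + 684 + 150 = 978

978 gold


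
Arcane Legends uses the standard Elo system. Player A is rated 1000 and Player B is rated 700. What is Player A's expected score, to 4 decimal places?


Elo expected score: Ea = 1/(1 + 10^((Rb-Ra)/400))
Rb - Ra = 700 - 1000 = -300
(Rb-Ra)/400 = -300/400 = -0.75
10^-0.75 = 0.177828
Ea = 1/(1 + 0.177828) = 1/1.177828 = 0.8490

0.8490


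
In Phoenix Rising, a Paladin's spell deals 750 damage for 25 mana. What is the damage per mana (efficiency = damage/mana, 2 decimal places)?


Efficiency = damage / mana
= 750 / 25
= 30.00

30.00 dmg/mana


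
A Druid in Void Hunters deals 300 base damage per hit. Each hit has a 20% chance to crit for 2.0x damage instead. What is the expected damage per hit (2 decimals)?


E[dmg] = base * (1 + crit_chance * (crit_mult - 1))
cc as decimal = 20/100 = 0.2
cm - 1 = 2.0 - 1 = 1.0
Bonus factor = 0.2 * 1.0 = 0.2
Total multiplier = 1 + 0.2 = 1.2
Expected damage = 300 * 1.2 = 360.00

360.00 damage


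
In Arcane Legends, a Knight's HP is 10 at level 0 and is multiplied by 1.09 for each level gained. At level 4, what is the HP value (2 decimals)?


value = base * growth^level
= 10 * 1.09^4
= 10 * 1.411582
= 14.12

14.12 HP


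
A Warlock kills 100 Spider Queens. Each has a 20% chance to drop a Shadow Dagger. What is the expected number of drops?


Expected drops = kills * (drop_rate / 100)
= 100 * (20 / 100)
= 100 * 0.2
= 20.0

20.0 drops


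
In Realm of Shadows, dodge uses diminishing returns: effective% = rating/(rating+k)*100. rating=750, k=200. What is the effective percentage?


effective% = rating / (rating + k) * 100
= 750 / (750 + 200) * 100
= 750 / 950 * 100
= 0.789474 * 100
= 78.95%

78.95%


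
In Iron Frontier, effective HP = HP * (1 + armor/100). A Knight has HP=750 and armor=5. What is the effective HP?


EHP = 750 * (1 + 5/100)
= 750 * (1 + 0.05)
= 750 * 1.05
= 787.5

787.5 EHP


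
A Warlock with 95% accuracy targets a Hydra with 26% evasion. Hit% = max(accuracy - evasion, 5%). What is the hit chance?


accuracy - evasion = 95 - 26 = 69
Apply floor: max(69, 5) = 69
Hit chance = 69%

69%


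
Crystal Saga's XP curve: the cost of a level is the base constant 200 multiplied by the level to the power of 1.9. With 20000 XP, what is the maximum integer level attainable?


XP = 200 * level^1.9, so level = (XP / 200)^(1/1.9)
= (20000 / 200)^(1/1.9)
= 100.0^0.5263
= 11.2884
Floor: level = 11

level 11


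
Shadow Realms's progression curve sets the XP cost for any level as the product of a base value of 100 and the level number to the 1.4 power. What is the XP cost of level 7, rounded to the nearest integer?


XP = 100 * level^1.4
Substitute level = 7:
XP = 100 * 7^1.4
= 100 * 15.2453
= 1525

1525 XP


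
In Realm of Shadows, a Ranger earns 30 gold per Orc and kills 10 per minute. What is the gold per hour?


Gold per minute = 30 * 10 = 300
Gold per hour = 300 * 60 = 18000

18000 gold/hour


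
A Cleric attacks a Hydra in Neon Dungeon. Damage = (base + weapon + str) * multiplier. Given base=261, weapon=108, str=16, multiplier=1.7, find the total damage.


Sum base + weapon + str = 261 + 108 + 16 = 385
Multiply by 1.7:
385 * 1.7 = 654.5

654.5 damage


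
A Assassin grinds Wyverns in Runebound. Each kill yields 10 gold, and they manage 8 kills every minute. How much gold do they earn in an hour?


Gold per minute = 10 * 8 = 80
Gold per hour = 80 * 60 = 4800

4800 gold/hour


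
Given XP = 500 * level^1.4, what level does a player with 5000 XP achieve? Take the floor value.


XP = 500 * level^1.4, so level = (XP / 500)^(1/1.4)
= (5000 / 500)^(1/1.4)
= 10.0^0.7143
= 5.1795
Floor: level = 5

level 5


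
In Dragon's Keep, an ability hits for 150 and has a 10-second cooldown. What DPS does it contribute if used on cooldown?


DPS = damage / cooldown
= 150 / 10
= 15.00

15.00 DPS


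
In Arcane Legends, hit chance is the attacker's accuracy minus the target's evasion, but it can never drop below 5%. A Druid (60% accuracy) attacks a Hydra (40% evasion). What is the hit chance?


accuracy - evasion = 60 - 40 = 20
Apply floor: max(20, 5) = 20
Hit chance = 20%

20%


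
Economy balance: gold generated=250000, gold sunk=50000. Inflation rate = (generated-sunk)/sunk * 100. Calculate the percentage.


Net gold = 250000 - 50000 = 200000
Inflation rate = net / sunk * 100 = 200000 / 50000 * 100
= 4.0 * 100
= 400.00%

400.00%


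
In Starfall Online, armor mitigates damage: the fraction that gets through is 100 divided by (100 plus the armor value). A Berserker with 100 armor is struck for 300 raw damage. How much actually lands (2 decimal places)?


actual = 300 * 100 / (100 + 100)
= 300 * 100 / 200
= 30000 / 200
= 150.00

150.00 damage


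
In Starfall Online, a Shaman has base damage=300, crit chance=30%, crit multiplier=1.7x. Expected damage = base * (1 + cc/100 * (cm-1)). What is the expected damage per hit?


E[dmg] = base * (1 + crit_chance * (crit_mult - 1))
cc as decimal = 30/100 = 0.3
cm - 1 = 1.7 - 1 = 0.7
Bonus factor = 0.3 * 0.7 = 0.21
Total multiplier = 1 + 0.21 = 1.21
Expected damage = 300 * 1.21 = 363.00

363.00 damage


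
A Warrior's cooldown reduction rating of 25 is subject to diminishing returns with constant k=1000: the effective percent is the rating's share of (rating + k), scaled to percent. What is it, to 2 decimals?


effective% = rating / (rating + k) * 100
= 25 / (25 + 1000) * 100
= 25 / 1025 * 100
= 0.02439 * 100
= 2.44%

2.44%


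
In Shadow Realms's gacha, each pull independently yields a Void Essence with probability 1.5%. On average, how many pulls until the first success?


Expected pulls for a geometric distribution = 1/p = 100 / rate%
= 100 / 1.5
= 66.67

66.67 pulls


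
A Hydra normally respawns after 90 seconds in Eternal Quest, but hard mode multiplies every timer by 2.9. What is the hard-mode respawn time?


Respawn time = base * multiplier
= 90 * 2.9
= 261.0 seconds

261.0 seconds


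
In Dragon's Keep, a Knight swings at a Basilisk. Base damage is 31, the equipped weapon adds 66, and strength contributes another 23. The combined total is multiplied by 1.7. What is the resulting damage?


Sum base + weapon + str = 31 + 66 + 23 = 120
Multiply by 1.7:
120 * 1.7 = 204.0

204.0 damage


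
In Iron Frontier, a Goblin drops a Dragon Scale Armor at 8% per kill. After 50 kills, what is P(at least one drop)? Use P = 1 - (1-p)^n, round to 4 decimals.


P(at least one) = 1 - P(none) = 1 - (1-p)^n
p = 8/100 = 0.08
1 - p = 0.92
(1 - p)^50 = 0.92^50 = 0.015466
P(at least one) = 1 - 0.015466 = 0.9845

0.9845


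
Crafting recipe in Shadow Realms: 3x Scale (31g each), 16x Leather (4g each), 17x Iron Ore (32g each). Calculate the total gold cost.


Cost breakdown:
  Scale: 3 * 31 = 93
  Leather: 16 * 4 = 64
  Iron Ore: 17 * 32 = 544
Total = 93 + 64 + 544 = 701

701 gold


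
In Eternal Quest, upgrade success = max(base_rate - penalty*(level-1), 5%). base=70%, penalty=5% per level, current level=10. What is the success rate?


raw_rate = 70 - 5 * (10 - 1)
= 70 - 5 * 9
= 70 - 45
= 25
Apply floor: max(25, 5) = 25%

25%


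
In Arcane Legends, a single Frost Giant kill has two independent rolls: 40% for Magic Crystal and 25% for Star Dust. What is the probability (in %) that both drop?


For independent events, P(both) = P(A) * P(B)
= 40% * 25%
= 1000 / 100 %
= 10.0%

10.0%


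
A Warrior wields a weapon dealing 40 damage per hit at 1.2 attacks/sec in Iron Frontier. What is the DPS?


DPS = damage * attack_speed
= 40 * 1.2
= 48.0

48.0 DPS


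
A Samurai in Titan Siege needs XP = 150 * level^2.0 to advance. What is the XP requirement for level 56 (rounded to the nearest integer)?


XP = 150 * level^2.0
Substitute level = 56:
XP = 150 * 56^2.0
= 150 * 3136.0
= 470400

470400 XP


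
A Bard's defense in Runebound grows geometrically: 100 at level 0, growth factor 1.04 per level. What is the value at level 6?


value = base * growth^level
= 100 * 1.04^6
= 100 * 1.265319
= 126.53

126.53 defense


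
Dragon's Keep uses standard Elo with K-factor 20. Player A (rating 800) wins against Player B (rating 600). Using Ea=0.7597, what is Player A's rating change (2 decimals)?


Elo update: delta = K * (S - Ea), where S = 1 (wins)
S - Ea = 1 - 0.7597 = 0.2403
Rating change = 20 * 0.2403
= 4.81

4.81 rating points


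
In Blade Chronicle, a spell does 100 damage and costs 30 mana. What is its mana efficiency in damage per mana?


Efficiency = damage / mana
= 100 / 30
= 3.33

3.33 dmg/mana


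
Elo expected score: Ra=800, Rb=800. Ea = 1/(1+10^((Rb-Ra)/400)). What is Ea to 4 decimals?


Elo expected score: Ea = 1/(1 + 10^((Rb-Ra)/400))
Rb - Ra = 800 - 800 = 0
(Rb-Ra)/400 = 0/400 = 0.0
10^0.0 = 1.0
Ea = 1/(1 + 1.0) = 1/2.0 = 0.5000

0.5000


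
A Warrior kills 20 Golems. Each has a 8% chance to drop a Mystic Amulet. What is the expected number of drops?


Expected drops = kills * (drop_rate / 100)
= 20 * (8 / 100)
= 20 * 0.08
= 1.6

1.6 drops


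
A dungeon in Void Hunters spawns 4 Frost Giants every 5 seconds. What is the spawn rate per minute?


Spawns per minute = count * (60 / interval)
= 4 * (60 / 5)
= 4 * 12.0
= 48.0

48.0 per minute


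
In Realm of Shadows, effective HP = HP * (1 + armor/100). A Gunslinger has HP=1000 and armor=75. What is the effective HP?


EHP = 1000 * (1 + 75/100)
= 1000 * (1 + 0.75)
= 1000 * 1.75
= 1750.0

1750.0 EHP


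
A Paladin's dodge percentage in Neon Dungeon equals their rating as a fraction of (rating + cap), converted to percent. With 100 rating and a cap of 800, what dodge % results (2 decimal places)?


dodge% = 100 / (100 + 800) * 100
= 100 / 900 * 100
= 0.111111 * 100
= 11.11%

11.11%


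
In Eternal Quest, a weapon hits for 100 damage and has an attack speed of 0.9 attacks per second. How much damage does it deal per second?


DPS = damage * attack_speed
= 100 * 0.9
= 90.0

90.0 DPS


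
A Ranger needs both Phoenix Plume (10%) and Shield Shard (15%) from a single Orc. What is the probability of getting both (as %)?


For independent events, P(both) = P(A) * P(B)
= 10% * 15%
= 150 / 100 %
= 1.5%

1.5%


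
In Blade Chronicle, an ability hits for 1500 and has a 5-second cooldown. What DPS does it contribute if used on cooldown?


DPS = damage / cooldown
= 1500 / 5
= 300.00

300.00 DPS


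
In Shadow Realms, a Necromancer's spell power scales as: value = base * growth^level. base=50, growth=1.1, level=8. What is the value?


value = base * growth^level
= 50 * 1.1^8
= 50 * 2.143589
= 107.18

107.18 spell power


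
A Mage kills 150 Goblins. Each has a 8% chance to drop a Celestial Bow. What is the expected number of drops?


Expected drops = kills * (drop_rate / 100)
= 150 * (8 / 100)
= 150 * 0.08
= 12.0

12.0 drops


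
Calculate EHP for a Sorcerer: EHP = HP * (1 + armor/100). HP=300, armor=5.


EHP = 300 * (1 + 5/100)
= 300 * (1 + 0.05)
= 300 * 1.05
= 315.0

315.0 EHP


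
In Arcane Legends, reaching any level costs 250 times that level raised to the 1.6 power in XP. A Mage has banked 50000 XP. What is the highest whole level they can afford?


XP = 250 * level^1.6, so level = (XP / 250)^(1/1.6)
= (50000 / 250)^(1/1.6)
= 200.0^0.625
= 27.4248
Floor: level = 27

level 27


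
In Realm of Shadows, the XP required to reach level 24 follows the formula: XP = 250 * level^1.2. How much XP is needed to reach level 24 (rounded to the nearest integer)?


XP = 250 * level^1.2
Substitute level = 24:
XP = 250 * 24^1.2
= 250 * 45.3162
= 11329

11329 XP


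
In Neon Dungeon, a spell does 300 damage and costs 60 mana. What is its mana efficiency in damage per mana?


Efficiency = damage / mana
= 300 / 60
= 5.00

5.00 dmg/mana


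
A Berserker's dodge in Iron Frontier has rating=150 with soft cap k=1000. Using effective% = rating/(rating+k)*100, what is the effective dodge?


effective% = rating / (rating + k) * 100
= 150 / (150 + 1000) * 100
= 150 / 1150 * 100
= 0.130435 * 100
= 13.04%

13.04%


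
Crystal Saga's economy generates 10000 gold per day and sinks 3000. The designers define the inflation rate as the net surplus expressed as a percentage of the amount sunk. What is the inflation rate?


Net gold = 10000 - 3000 = 7000
Inflation rate = net / sunk * 100 = 7000 / 3000 * 100
= 2.333333 * 100
= 233.33%

233.33%


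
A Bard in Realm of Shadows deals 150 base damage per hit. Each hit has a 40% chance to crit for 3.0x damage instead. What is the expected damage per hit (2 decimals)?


E[dmg] = base * (1 + crit_chance * (crit_mult - 1))
cc as decimal = 40/100 = 0.4
cm - 1 = 3.0 - 1 = 2.0
Bonus factor = 0.4 * 2.0 = 0.8
Total multiplier = 1 + 0.8 = 1.8
Expected damage = 150 * 1.8 = 270.00

270.00 damage


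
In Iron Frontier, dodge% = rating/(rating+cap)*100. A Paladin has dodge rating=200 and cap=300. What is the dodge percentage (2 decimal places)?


dodge% = 200 / (200 + 300) * 100
= 200 / 500 * 100
= 0.4 * 100
= 40.00%

40.00%


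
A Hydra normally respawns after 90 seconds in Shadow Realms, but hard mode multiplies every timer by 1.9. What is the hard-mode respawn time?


Respawn time = base * multiplier
= 90 * 1.9
= 171.0 seconds

171.0 seconds


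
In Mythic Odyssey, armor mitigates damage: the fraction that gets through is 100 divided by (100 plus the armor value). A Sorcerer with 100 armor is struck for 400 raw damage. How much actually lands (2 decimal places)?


actual = 400 * 100 / (100 + 100)
= 400 * 100 / 200
= 40000 / 200
= 200.00

200.00 damage


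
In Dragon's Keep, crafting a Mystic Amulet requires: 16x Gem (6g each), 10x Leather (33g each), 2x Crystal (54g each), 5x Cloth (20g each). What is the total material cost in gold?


Cost breakdown:
  Gem: 16 * 6 = 96
  Leather: 10 * 33 = 330
  Crystal: 2 * 54 = 108
  Cloth: 5 * 20 = 100
Total = 96 + 330 + 108 + 100 = 634

634 gold


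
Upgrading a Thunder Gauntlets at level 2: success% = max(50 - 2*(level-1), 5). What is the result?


raw_rate = 50 - 2 * (2 - 1)
= 50 - 2 * 1
= 50 - 2
= 48
Apply floor: max(48, 5) = 48%

48%


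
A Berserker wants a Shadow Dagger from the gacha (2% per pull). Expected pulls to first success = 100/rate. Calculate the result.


Expected pulls for a geometric distribution = 1/p = 100 / rate%
= 100 / 2
= 50.0

50.0 pulls


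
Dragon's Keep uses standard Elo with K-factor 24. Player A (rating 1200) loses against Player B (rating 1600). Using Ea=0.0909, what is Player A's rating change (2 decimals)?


Elo update: delta = K * (S - Ea), where S = 0 (loses)
S - Ea = 0 - 0.0909 = -0.0909
Rating change = 24 * -0.0909
= -2.18

-2.18 rating points


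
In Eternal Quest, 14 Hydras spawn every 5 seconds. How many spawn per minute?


Spawns per minute = count * (60 / interval)
= 14 * (60 / 5)
= 14 * 12.0
= 168.0

168.0 per minute


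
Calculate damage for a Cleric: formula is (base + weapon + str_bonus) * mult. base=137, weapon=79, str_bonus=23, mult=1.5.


Sum base + weapon + str = 137 + 79 + 23 = 239
Multiply by 1.5:
239 * 1.5 = 358.5

358.5 damage


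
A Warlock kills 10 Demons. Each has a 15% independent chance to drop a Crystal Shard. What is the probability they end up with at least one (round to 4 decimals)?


P(at least one) = 1 - P(none) = 1 - (1-p)^n
p = 15/100 = 0.15
1 - p = 0.85
(1 - p)^10 = 0.85^10 = 0.196874
P(at least one) = 1 - 0.196874 = 0.8031

0.8031


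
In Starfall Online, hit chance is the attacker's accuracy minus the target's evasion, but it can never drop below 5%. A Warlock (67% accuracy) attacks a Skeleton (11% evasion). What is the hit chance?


accuracy - evasion = 67 - 11 = 56
Apply floor: max(56, 5) = 56
Hit chance = 56%

56%


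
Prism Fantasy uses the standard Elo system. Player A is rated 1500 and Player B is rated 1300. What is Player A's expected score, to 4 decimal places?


Elo expected score: Ea = 1/(1 + 10^((Rb-Ra)/400))
Rb - Ra = 1300 - 1500 = -200
(Rb-Ra)/400 = -200/400 = -0.5
10^-0.5 = 0.316228
Ea = 1/(1 + 0.316228) = 1/1.316228 = 0.7597

0.7597


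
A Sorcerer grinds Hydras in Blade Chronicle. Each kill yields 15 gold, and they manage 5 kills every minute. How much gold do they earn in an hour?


Gold per minute = 15 * 5 = 75
Gold per hour = 75 * 60 = 4500

4500 gold/hour


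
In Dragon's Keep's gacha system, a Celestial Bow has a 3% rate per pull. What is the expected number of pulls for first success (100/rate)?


Expected pulls for a geometric distribution = 1/p = 100 / rate%
= 100 / 3
= 33.33

33.33 pulls


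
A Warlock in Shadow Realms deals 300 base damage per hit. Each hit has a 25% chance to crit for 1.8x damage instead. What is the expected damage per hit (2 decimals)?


E[dmg] = base * (1 + crit_chance * (crit_mult - 1))
cc as decimal = 25/100 = 0.25
cm - 1 = 1.8 - 1 = 0.8
Bonus factor = 0.25 * 0.8 = 0.2
Total multiplier = 1 + 0.2 = 1.2
Expected damage = 300 * 1.2 = 360.00

360.00 damage


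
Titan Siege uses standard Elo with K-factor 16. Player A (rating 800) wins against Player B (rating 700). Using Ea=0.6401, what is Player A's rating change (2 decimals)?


Elo update: delta = K * (S - Ea), where S = 1 (wins)
S - Ea = 1 - 0.6401 = 0.3599
Rating change = 16 * 0.3599
= 5.76

5.76 rating points


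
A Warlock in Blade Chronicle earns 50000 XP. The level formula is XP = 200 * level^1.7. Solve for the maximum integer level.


XP = 200 * level^1.7, so level = (XP / 200)^(1/1.7)
= (50000 / 200)^(1/1.7)
= 250.0^0.5882
= 25.7367
Floor: level = 25

level 25


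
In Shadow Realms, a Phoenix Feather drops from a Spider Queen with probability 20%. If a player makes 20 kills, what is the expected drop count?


Expected drops = kills * (drop_rate / 100)
= 20 * (20 / 100)
= 20 * 0.2
= 4.0

4.0 drops


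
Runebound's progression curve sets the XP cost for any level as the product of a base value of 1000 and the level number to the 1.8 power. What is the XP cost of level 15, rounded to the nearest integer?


XP = 1000 * level^1.8
Substitute level = 15:
XP = 1000 * 15^1.8
= 1000 * 130.9074
= 130907

130907 XP


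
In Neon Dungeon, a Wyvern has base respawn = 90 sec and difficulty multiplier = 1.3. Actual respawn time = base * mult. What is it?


Respawn time = base * multiplier
= 90 * 1.3
= 117.0 seconds

117.0 seconds


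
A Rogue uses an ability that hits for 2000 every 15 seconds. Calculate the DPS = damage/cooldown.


DPS = damage / cooldown
= 2000 / 15
= 133.33

133.33 DPS


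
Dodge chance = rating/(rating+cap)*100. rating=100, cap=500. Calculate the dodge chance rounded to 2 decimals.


dodge% = 100 / (100 + 500) * 100
= 100 / 600 * 100
= 0.166667 * 100
= 16.67%

16.67%


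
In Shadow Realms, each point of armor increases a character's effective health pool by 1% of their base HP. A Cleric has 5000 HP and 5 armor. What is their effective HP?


EHP = 5000 * (1 + 5/100)
= 5000 * (1 + 0.05)
= 5000 * 1.05
= 5250.0

5250.0 EHP


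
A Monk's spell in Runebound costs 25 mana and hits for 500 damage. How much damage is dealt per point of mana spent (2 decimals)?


Efficiency = damage / mana
= 500 / 25
= 20.00

20.00 dmg/mana


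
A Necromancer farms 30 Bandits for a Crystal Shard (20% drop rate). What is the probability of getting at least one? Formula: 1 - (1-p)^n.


P(at least one) = 1 - P(none) = 1 - (1-p)^n
p = 20/100 = 0.2
1 - p = 0.8
(1 - p)^30 = 0.8^30 = 0.001238
P(at least one) = 1 - 0.001238 = 0.9988

0.9988


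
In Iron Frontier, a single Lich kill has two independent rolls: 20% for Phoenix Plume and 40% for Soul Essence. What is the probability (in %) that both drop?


For independent events, P(both) = P(A) * P(B)
= 20% * 40%
= 800 / 100 %
= 8.0%

8.0%


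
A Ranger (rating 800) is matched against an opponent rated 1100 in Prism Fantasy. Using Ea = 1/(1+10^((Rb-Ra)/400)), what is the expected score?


Elo expected score: Ea = 1/(1 + 10^((Rb-Ra)/400))
Rb - Ra = 1100 - 800 = 300
(Rb-Ra)/400 = 300/400 = 0.75
10^0.75 = 5.623413
Ea = 1/(1 + 5.623413) = 1/6.623413 = 0.1510

0.1510


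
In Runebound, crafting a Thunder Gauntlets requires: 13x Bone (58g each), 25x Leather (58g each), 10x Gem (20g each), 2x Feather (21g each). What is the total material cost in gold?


Cost breakdown:
  Bone: 13 * 58 = 754
  Leather: 25 * 58 = 1450
  Gem: 10 * 20 = 200
  Feather: 2 * 21 = 42
Total = 754 + 1450 + 200 + 42 = 2446

2446 gold


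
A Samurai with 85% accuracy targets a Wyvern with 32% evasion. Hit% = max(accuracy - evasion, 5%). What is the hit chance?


accuracy - evasion = 85 - 32 = 53
Apply floor: max(53, 5) = 53
Hit chance = 53%

53%


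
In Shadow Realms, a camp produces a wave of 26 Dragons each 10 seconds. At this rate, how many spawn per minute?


Spawns per minute = count * (60 / interval)
= 26 * (60 / 10)
= 26 * 6.0
= 156.0

156.0 per minute


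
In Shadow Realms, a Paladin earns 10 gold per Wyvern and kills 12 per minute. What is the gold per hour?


Gold per minute = 10 * 12 = 120
Gold per hour = 120 * 60 = 7200

7200 gold/hour


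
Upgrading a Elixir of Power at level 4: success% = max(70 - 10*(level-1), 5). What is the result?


raw_rate = 70 - 10 * (4 - 1)
= 70 - 10 * 3
= 70 - 30
= 40
Apply floor: max(40, 5) = 40%

40%


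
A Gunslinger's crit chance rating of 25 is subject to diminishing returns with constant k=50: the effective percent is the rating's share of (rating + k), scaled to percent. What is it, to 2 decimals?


effective% = rating / (rating + k) * 100
= 25 / (25 + 50) * 100
= 25 / 75 * 100
= 0.333333 * 100
= 33.33%

33.33%


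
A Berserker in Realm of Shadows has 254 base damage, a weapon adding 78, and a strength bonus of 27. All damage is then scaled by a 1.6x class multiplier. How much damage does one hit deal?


Sum base + weapon + str = 254 + 78 + 27 = 359
Multiply by 1.6:
359 * 1.6 = 574.4

574.4 damage


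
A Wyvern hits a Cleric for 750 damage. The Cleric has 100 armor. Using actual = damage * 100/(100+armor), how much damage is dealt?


actual = 750 * 100 / (100 + 100)
= 750 * 100 / 200
= 75000 / 200
= 375.00

375.00 damage


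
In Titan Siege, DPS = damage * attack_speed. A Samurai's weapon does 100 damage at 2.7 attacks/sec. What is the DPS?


DPS = damage * attack_speed
= 100 * 2.7
= 270.0

270.0 DPS


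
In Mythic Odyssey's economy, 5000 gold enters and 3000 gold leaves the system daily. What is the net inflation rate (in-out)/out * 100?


Net gold = 5000 - 3000 = 2000
Inflation rate = net / sunk * 100 = 2000 / 3000 * 100
= 0.666667 * 100
= 66.67%

66.67%


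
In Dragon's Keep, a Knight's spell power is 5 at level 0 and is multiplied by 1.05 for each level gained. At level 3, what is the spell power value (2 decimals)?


value = base * growth^level
= 5 * 1.05^3
= 5 * 1.157625
= 5.79

5.79 spell power


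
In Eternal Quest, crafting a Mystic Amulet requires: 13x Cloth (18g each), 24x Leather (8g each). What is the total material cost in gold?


Cost breakdown:
  Cloth: 13 * 18 = 234
  Leather: 24 * 8 = 192
Total = 234 + 192 = 426

426 gold


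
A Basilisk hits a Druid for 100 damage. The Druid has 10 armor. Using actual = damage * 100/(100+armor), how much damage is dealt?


actual = 100 * 100 / (100 + 10)
= 100 * 100 / 110
= 10000 / 110
= 90.91

90.91 damage


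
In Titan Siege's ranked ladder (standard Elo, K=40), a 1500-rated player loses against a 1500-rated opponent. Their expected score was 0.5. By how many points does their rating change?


Elo update: delta = K * (S - Ea), where S = 0 (loses)
S - Ea = 0 - 0.5 = -0.5
Rating change = 40 * -0.5
= -20.00

-20.00 rating points


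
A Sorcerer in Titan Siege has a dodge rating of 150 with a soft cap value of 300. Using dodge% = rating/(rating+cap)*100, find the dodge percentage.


dodge% = 150 / (150 + 300) * 100
= 150 / 450 * 100
= 0.333333 * 100
= 33.33%

33.33%


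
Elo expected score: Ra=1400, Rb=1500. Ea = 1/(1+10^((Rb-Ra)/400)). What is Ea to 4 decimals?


Elo expected score: Ea = 1/(1 + 10^((Rb-Ra)/400))
Rb - Ra = 1500 - 1400 = 100
(Rb-Ra)/400 = 100/400 = 0.25
10^0.25 = 1.778279
Ea = 1/(1 + 1.778279) = 1/2.778279 = 0.3599

0.3599


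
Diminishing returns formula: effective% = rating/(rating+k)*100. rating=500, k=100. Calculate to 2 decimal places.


effective% = rating / (rating + k) * 100
= 500 / (500 + 100) * 100
= 500 / 600 * 100
= 0.833333 * 100
= 83.33%

83.33%


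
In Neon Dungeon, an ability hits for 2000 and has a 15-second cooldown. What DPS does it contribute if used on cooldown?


DPS = damage / cooldown
= 2000 / 15
= 133.33

133.33 DPS


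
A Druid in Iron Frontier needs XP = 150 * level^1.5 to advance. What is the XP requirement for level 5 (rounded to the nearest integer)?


XP = 150 * level^1.5
Substitute level = 5:
XP = 150 * 5^1.5
= 150 * 11.1803
= 1677

1677 XP


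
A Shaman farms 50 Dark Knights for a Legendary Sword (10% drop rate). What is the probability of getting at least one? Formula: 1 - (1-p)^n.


P(at least one) = 1 - P(none) = 1 - (1-p)^n
p = 10/100 = 0.1
1 - p = 0.9
(1 - p)^50 = 0.9^50 = 0.005154
P(at least one) = 1 - 0.005154 = 0.9948

0.9948


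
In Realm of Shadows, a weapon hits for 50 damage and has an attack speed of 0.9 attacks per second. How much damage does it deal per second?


DPS = damage * attack_speed
= 50 * 0.9
= 45.0

45.0 DPS


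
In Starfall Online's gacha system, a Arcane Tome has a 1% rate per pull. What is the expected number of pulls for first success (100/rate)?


Expected pulls for a geometric distribution = 1/p = 100 / rate%
= 100 / 1
= 100.0

100.0 pulls


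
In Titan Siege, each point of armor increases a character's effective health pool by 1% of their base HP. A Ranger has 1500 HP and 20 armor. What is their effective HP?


EHP = 1500 * (1 + 20/100)
= 1500 * (1 + 0.2)
= 1500 * 1.2
= 1800.0

1800.0 EHP


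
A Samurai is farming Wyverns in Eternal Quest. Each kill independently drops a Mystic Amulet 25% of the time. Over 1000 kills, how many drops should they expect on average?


Expected drops = kills * (drop_rate / 100)
= 1000 * (25 / 100)
= 1000 * 0.25
= 250.0

250.0 drops


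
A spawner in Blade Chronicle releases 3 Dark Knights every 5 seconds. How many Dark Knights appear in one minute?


Spawns per minute = count * (60 / interval)
= 3 * (60 / 5)
= 3 * 12.0
= 36.0

36.0 per minute


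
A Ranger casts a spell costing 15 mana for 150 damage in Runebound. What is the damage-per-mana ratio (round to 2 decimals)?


Efficiency = damage / mana
= 150 / 15
= 10.00

10.00 dmg/mana


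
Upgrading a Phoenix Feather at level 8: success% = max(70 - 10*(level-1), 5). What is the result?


raw_rate = 70 - 10 * (8 - 1)
= 70 - 10 * 7
= 70 - 70
= 0
Apply floor: max(0, 5) = 5%

5%


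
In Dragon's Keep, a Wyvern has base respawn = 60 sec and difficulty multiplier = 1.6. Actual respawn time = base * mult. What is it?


Respawn time = base * multiplier
= 60 * 1.6
= 96.0 seconds

96.0 seconds


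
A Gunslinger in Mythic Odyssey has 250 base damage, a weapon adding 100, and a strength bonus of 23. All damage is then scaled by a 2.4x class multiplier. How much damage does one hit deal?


Sum base + weapon + str = 250 + 100 + 23 = 373
Multiply by 2.4:
373 * 2.4 = 895.2

895.2 damage


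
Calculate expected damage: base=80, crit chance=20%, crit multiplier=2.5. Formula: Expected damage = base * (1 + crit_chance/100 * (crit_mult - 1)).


E[dmg] = base * (1 + crit_chance * (crit_mult - 1))
cc as decimal = 20/100 = 0.2
cm - 1 = 2.5 - 1 = 1.5
Bonus factor = 0.2 * 1.5 = 0.3
Total multiplier = 1 + 0.3 = 1.3
Expected damage = 80 * 1.3 = 104.00

104.00 damage


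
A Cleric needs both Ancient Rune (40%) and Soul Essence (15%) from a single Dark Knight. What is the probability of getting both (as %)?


For independent events, P(both) = P(A) * P(B)
= 40% * 15%
= 600 / 100 %
= 6.0%

6.0%


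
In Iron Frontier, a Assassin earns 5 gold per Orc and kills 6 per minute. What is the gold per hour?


Gold per minute = 5 * 6 = 30
Gold per hour = 30 * 60 = 1800

1800 gold/hour


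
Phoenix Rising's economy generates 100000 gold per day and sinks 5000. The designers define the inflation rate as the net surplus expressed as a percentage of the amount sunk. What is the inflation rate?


Net gold = 100000 - 5000 = 95000
Inflation rate = net / sunk * 100 = 95000 / 5000 * 100
= 19.0 * 100
= 1900.00%

1900.00%


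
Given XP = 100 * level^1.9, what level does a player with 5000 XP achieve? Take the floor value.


XP = 100 * level^1.9, so level = (XP / 100)^(1/1.9)
= (5000 / 100)^(1/1.9)
= 50.0^0.5263
= 7.8378
Floor: level = 7

level 7


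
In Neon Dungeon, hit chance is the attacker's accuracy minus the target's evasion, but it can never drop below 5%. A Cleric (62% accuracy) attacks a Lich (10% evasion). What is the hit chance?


accuracy - evasion = 62 - 10 = 52
Apply floor: max(52, 5) = 52
Hit chance = 52%

52%


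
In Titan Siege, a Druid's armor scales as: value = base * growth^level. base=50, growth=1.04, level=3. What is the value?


value = base * growth^level
= 50 * 1.04^3
= 50 * 1.124864
= 56.24

56.24 armor


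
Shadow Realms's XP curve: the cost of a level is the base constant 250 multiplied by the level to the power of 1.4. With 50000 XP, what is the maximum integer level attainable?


XP = 250 * level^1.4, so level = (XP / 250)^(1/1.4)
= (50000 / 250)^(1/1.4)
= 200.0^0.7143
= 44.0142
Floor: level = 44

level 44


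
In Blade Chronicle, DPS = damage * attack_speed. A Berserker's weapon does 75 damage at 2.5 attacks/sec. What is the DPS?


DPS = damage * attack_speed
= 75 * 2.5
= 187.5

187.5 DPS


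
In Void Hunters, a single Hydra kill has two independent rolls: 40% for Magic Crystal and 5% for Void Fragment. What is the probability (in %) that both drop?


For independent events, P(both) = P(A) * P(B)
= 40% * 5%
= 200 / 100 %
= 2.0%

2.0%


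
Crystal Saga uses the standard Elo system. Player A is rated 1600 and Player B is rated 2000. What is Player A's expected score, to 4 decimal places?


Elo expected score: Ea = 1/(1 + 10^((Rb-Ra)/400))
Rb - Ra = 2000 - 1600 = 400
(Rb-Ra)/400 = 400/400 = 1.0
10^1.0 = 10.0
Ea = 1/(1 + 10.0) = 1/11.0 = 0.0909

0.0909


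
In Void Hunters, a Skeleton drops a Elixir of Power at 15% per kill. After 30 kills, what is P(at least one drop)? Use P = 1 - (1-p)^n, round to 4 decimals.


P(at least one) = 1 - P(none) = 1 - (1-p)^n
p = 15/100 = 0.15
1 - p = 0.85
(1 - p)^30 = 0.85^30 = 0.007631
P(at least one) = 1 - 0.007631 = 0.9924

0.9924


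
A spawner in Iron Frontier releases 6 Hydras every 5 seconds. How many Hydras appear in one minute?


Spawns per minute = count * (60 / interval)
= 6 * (60 / 5)
= 6 * 12.0
= 72.0

72.0 per minute


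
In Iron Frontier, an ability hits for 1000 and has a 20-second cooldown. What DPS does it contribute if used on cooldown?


DPS = damage / cooldown
= 1000 / 20
= 50.00

50.00 DPS


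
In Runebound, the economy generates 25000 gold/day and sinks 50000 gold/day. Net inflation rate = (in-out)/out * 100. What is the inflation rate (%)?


Net gold = 25000 - 50000 = -25000
Inflation rate = net / sunk * 100 = -25000 / 50000 * 100
= -0.5 * 100
= -50.00%

-50.00%


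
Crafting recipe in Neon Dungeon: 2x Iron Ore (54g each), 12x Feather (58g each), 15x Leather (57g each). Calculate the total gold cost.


Cost breakdown:
  Iron Ore: 2 * 54 = 108
  Feather: 12 * 58 = 696
  Leather: 15 * 57 = 855
Total = 108 + 696 + 855 = 1659

1659 gold


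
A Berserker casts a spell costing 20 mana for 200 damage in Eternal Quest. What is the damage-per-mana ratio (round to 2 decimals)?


Efficiency = damage / mana
= 200 / 20
= 10.00

10.00 dmg/mana


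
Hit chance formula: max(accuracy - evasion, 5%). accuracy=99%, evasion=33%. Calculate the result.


accuracy - evasion = 99 - 33 = 66
Apply floor: max(66, 5) = 66
Hit chance = 66%

66%


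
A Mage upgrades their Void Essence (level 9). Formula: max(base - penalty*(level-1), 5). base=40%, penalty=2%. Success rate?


raw_rate = 40 - 2 * (9 - 1)
= 40 - 2 * 8
= 40 - 16
= 24
Apply floor: max(24, 5) = 24%

24%


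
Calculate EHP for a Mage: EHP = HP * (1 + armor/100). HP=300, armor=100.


EHP = 300 * (1 + 100/100)
= 300 * (1 + 1.0)
= 300 * 2.0
= 600.0

600.0 EHP


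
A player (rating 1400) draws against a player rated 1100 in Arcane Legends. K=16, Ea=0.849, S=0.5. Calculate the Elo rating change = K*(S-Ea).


Elo update: delta = K * (S - Ea), where S = 0.5 (draws)
S - Ea = 0.5 - 0.849 = -0.349
Rating change = 16 * -0.349
= -5.58

-5.58 rating points


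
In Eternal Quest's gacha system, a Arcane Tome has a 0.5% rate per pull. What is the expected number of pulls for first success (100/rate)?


Expected pulls for a geometric distribution = 1/p = 100 / rate%
= 100 / 0.5
= 200.0

200.0 pulls


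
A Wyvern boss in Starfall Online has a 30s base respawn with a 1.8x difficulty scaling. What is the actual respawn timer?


Respawn time = base * multiplier
= 30 * 1.8
= 54.0 seconds

54.0 seconds


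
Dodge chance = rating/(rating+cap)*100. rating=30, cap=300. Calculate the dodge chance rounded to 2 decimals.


dodge% = 30 / (30 + 300) * 100
= 30 / 330 * 100
= 0.090909 * 100
= 9.09%

9.09%


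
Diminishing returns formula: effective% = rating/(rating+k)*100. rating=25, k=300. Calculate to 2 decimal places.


effective% = rating / (rating + k) * 100
= 25 / (25 + 300) * 100
= 25 / 325 * 100
= 0.076923 * 100
= 7.69%

7.69%


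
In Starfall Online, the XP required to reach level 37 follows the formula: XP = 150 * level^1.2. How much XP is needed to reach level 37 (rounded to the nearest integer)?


XP = 150 * level^1.2
Substitute level = 37:
XP = 150 * 37^1.2
= 150 * 76.1802
= 11427

11427 XP


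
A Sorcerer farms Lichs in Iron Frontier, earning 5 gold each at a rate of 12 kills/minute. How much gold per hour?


Gold per minute = 5 * 12 = 60
Gold per hour = 60 * 60 = 3600

3600 gold/hour


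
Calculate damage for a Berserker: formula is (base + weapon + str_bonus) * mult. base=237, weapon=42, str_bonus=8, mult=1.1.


Sum base + weapon + str = 237 + 42 + 8 = 287
Multiply by 1.1:
287 * 1.1 = 315.7

315.7 damage


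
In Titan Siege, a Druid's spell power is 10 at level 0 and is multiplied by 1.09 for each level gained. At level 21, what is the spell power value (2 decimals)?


value = base * growth^level
= 10 * 1.09^21
= 10 * 6.108808
= 61.09

61.09 spell power


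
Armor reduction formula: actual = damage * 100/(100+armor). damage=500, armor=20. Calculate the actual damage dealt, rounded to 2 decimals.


actual = 500 * 100 / (100 + 20)
= 500 * 100 / 120
= 50000 / 120
= 416.67

416.67 damage


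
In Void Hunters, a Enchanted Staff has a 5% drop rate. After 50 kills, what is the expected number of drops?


Expected drops = kills * (drop_rate / 100)
= 50 * (5 / 100)
= 50 * 0.05
= 2.5

2.5 drops


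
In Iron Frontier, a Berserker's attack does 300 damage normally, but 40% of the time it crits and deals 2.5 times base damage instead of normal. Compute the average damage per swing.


E[dmg] = base * (1 + crit_chance * (crit_mult - 1))
cc as decimal = 40/100 = 0.4
cm - 1 = 2.5 - 1 = 1.5
Bonus factor = 0.4 * 1.5 = 0.6
Total multiplier = 1 + 0.6 = 1.6
Expected damage = 300 * 1.6 = 480.00

480.00 damage
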